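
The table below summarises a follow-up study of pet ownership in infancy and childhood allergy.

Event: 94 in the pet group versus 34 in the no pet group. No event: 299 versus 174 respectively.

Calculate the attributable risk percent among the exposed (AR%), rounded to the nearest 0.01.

31.66

From the description: a = 94, b = 299, c = 34, d = 174.
Risk in exposed = 94/393 = 0.23919; risk in unexposed = 34/208 = 0.16346.
RR = 0.23919/0.16346 = 1.46325
AR% = (RR − 1)/RR × 100 = (1.46325 − 1)/1.46325 × 100 = 31.6592%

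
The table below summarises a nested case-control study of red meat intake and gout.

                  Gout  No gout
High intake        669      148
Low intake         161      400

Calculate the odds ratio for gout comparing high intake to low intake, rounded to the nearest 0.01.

Cells: a = 669, b = 148, c = 161, d = 400.
OR = (a·d)/(b·c) = (669 × 400) / (148 × 161) = 267600 / 23828 = 11.23049
The odds of gout are about 11.23 times as high in the high intake group.

11.23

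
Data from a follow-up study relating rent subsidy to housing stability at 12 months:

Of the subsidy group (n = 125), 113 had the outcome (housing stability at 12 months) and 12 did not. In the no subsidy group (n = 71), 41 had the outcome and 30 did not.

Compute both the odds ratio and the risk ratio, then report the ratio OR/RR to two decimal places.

4.40

From the description: a = 113, b = 12, c = 41, d = 30.
OR = (113·30)/(12·41) = 3390/492 = 6.89024
Risk in exposed = 113/125 = 0.90400; risk in unexposed = 41/71 = 0.57746; RR = 1.56546
OR/RR = 6.89024 / 1.56546 = 4.40141
The outcome is not rare, so the OR lies further from 1 than the RR.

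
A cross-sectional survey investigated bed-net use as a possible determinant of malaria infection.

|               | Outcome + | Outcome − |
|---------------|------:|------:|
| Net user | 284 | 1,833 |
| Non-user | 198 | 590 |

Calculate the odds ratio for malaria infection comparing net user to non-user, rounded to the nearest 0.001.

0.462

Cells: a = 284, b = 1833, c = 198, d = 590.
OR = (a·d)/(b·c) = (284 × 590) / (1833 × 198) = 167560 / 362934 = 0.46168
Exposure is associated with lower odds of malaria infection (OR = 0.46 < 1).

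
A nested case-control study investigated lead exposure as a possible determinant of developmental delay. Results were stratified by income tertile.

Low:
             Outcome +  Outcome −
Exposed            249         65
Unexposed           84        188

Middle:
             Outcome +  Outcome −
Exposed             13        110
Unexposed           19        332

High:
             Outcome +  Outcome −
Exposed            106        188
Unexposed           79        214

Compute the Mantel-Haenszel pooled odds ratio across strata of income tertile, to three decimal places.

OR_MH = Σ(aᵢdᵢ/nᵢ) / Σ(bᵢcᵢ/nᵢ), where nᵢ is the stratum total.
Stratum 1 (Low): n = 586; a·d/n = 249·188/586 = 79.8840; b·c/n = 65·84/586 = 9.3174
Stratum 2 (Middle): n = 474; a·d/n = 13·332/474 = 9.1055; b·c/n = 110·19/474 = 4.4093
Stratum 3 (High): n = 587; a·d/n = 106·214/587 = 38.6440; b·c/n = 188·79/587 = 25.3015
OR_MH = (79.8840 + 9.1055 + 38.6440) / (9.3174 + 4.4093 + 25.3015) = 127.6334 / 39.0282 = 3.27028

3.270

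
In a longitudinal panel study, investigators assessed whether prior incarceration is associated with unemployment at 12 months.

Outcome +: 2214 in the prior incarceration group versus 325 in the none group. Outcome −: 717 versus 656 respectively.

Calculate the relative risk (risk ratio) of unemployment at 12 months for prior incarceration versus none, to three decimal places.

2.280

From the description: a = 2214, b = 717, c = 325, d = 656.
Risk in exposed = 2214/2931 = 0.75537; risk in unexposed = 325/981 = 0.33129.
RR = 0.75537 / 0.33129 = 2.28007
The risk among the exposed is 2.28 times that among the unexposed.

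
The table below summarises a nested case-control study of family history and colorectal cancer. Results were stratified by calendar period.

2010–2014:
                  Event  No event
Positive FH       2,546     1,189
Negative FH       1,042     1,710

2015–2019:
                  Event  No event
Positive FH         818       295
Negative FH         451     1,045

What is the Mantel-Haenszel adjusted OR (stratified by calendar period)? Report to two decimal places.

4.13

OR_MH = Σ(aᵢdᵢ/nᵢ) / Σ(bᵢcᵢ/nᵢ), where nᵢ is the stratum total.
Stratum 1 (2010–2014): n = 6487; a·d/n = 2546·1710/6487 = 671.1361; b·c/n = 1189·1042/6487 = 190.9878
Stratum 2 (2015–2019): n = 2609; a·d/n = 818·1045/2609 = 327.6389; b·c/n = 295·451/2609 = 50.9946
OR_MH = (671.1361 + 327.6389) / (190.9878 + 50.9946) = 998.7751 / 241.9825 = 4.12747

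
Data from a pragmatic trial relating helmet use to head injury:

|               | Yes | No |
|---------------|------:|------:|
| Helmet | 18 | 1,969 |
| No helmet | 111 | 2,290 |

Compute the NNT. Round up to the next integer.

Risk in treated group = 18/1987 = 0.00906; risk in control = 111/2401 = 0.04623.
Absolute risk reduction = 0.04623 − 0.00906 = 0.03717
NNT = 1 / ARR = 1 / 0.03717 = 26.902 → round up → 27

27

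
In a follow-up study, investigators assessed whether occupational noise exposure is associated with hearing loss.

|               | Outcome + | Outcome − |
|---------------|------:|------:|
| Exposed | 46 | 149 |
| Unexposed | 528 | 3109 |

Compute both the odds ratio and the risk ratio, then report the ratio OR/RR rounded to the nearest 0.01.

1.12

Cells: a = 46, b = 149, c = 528, d = 3109.
OR = (46·3109)/(149·528) = 143014/78672 = 1.81785
Risk in exposed = 46/195 = 0.23590; risk in unexposed = 528/3637 = 0.14517; RR = 1.62492
OR/RR = 1.81785 / 1.62492 = 1.11873
The outcome is not rare, so the OR lies further from 1 than the RR.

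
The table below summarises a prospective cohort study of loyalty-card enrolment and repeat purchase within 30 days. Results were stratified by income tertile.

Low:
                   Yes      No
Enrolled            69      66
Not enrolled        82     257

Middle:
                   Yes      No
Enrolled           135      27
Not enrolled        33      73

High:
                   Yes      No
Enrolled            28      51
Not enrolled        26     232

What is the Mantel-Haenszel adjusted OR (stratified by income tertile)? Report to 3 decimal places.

5.004

OR_MH = Σ(aᵢdᵢ/nᵢ) / Σ(bᵢcᵢ/nᵢ), where nᵢ is the stratum total.
Stratum 1 (Low): n = 474; a·d/n = 69·257/474 = 37.4114; b·c/n = 66·82/474 = 11.4177
Stratum 2 (Middle): n = 268; a·d/n = 135·73/268 = 36.7724; b·c/n = 27·33/268 = 3.3246
Stratum 3 (High): n = 337; a·d/n = 28·232/337 = 19.2760; b·c/n = 51·26/337 = 3.9347
OR_MH = (37.4114 + 36.7724 + 19.2760) / (11.4177 + 3.3246 + 3.9347) = 93.4597 / 18.6771 = 5.00398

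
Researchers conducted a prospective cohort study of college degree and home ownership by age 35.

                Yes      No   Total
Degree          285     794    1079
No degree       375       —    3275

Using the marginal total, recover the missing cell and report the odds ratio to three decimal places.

2.776

The missing cell is in the unexposed row: 3275 − 375 = 2900.
So a = 285, b = 794, c = 375, d = 2900.
OR = (a·d)/(b·c) = (285 × 2900) / (794 × 375) = 826500 / 297750 = 2.77582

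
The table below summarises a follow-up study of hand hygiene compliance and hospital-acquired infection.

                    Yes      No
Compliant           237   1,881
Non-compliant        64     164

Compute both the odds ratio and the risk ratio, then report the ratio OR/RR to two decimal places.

0.81

Cells: a = 237, b = 1881, c = 64, d = 164.
OR = (237·164)/(1881·64) = 38868/120384 = 0.32287
Risk in exposed = 237/2118 = 0.11190; risk in unexposed = 64/228 = 0.28070; RR = 0.39864
OR/RR = 0.32287 / 0.39864 = 0.80993
The outcome is not rare, so the OR lies further from 1 than the RR.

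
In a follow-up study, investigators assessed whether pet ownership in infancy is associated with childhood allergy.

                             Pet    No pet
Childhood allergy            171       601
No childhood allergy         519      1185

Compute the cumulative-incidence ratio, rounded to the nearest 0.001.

0.736

Reading the table with exposure as columns: a = 171 (Pet, case), b = 519 (Pet, non-case), c = 601 (No pet, case), d = 1185.
Risk in exposed = 171/690 = 0.24783; risk in unexposed = 601/1786 = 0.33651.
RR = 0.24783 / 0.33651 = 0.73647
The risk is 26% lower among the exposed than among the unexposed.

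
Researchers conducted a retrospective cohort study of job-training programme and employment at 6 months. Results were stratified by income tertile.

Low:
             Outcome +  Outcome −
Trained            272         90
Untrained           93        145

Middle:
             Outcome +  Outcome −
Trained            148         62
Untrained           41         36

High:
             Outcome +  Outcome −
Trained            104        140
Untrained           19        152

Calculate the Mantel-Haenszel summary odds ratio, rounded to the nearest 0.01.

OR_MH = Σ(aᵢdᵢ/nᵢ) / Σ(bᵢcᵢ/nᵢ), where nᵢ is the stratum total.
Stratum 1 (Low): n = 600; a·d/n = 272·145/600 = 65.7333; b·c/n = 90·93/600 = 13.9500
Stratum 2 (Middle): n = 287; a·d/n = 148·36/287 = 18.5645; b·c/n = 62·41/287 = 8.8571
Stratum 3 (High): n = 415; a·d/n = 104·152/415 = 38.0916; b·c/n = 140·19/415 = 6.4096
OR_MH = (65.7333 + 18.5645 + 38.0916) / (13.9500 + 8.8571 + 6.4096) = 122.3894 / 29.2168 = 4.18901

4.19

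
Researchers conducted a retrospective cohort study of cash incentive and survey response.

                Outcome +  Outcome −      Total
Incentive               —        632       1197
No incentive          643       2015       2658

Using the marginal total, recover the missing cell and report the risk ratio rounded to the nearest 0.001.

1.951

The missing cell is in the exposed row: 1197 − 632 = 565.
So a = 565, b = 632, c = 643, d = 2015.
RR = [a/(a+b)] / [c/(c+d)] = (565/1197) / (643/2658) = 0.47201/0.24191 = 1.95118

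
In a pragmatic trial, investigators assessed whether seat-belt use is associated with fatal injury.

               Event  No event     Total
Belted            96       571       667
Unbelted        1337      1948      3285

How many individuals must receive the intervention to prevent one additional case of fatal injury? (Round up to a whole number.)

Risk in treated group = 96/667 = 0.14393; risk in control = 1337/3285 = 0.40700.
Absolute risk reduction = 0.40700 − 0.14393 = 0.26307
NNT = 1 / ARR = 1 / 0.26307 = 3.801 → round up → 4

4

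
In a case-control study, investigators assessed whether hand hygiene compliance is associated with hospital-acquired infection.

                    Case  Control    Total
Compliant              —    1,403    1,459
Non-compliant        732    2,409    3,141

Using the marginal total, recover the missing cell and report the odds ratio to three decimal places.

The missing cell is in the exposed row: 1459 − 1403 = 56.
So a = 56, b = 1403, c = 732, d = 2409.
OR = (a·d)/(b·c) = (56 × 2409) / (1403 × 732) = 134904 / 1026996 = 0.13136

0.131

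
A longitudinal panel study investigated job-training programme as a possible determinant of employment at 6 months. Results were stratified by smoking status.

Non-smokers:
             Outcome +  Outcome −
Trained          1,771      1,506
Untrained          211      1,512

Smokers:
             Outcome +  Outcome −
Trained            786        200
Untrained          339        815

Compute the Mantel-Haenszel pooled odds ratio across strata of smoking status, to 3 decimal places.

OR_MH = Σ(aᵢdᵢ/nᵢ) / Σ(bᵢcᵢ/nᵢ), where nᵢ is the stratum total.
Stratum 1 (Non-smokers): n = 5000; a·d/n = 1771·1512/5000 = 535.5504; b·c/n = 1506·211/5000 = 63.5532
Stratum 2 (Smokers): n = 2140; a·d/n = 786·815/2140 = 299.3411; b·c/n = 200·339/2140 = 31.6822
OR_MH = (535.5504 + 299.3411) / (63.5532 + 31.6822) = 834.8915 / 95.2354 = 8.76661

8.767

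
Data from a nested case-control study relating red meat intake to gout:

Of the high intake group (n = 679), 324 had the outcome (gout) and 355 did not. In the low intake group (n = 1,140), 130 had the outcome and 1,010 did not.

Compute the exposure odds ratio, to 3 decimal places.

7.091

From the description: a = 324, b = 355, c = 130, d = 1010.
OR = (a·d)/(b·c) = (324 × 1010) / (355 × 130) = 327240 / 46150 = 7.09079
The odds of gout are about 7.09 times as high in the high intake group.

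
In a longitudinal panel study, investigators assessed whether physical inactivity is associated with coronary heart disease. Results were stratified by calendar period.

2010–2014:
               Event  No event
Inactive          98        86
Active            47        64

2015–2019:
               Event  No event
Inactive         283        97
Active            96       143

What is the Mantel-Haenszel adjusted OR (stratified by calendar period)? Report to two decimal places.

3.01

OR_MH = Σ(aᵢdᵢ/nᵢ) / Σ(bᵢcᵢ/nᵢ), where nᵢ is the stratum total.
Stratum 1 (2010–2014): n = 295; a·d/n = 98·64/295 = 21.2610; b·c/n = 86·47/295 = 13.7017
Stratum 2 (2015–2019): n = 619; a·d/n = 283·143/619 = 65.3780; b·c/n = 97·96/619 = 15.0436
OR_MH = (21.2610 + 65.3780) / (13.7017 + 15.0436) = 86.6390 / 28.7453 = 3.01402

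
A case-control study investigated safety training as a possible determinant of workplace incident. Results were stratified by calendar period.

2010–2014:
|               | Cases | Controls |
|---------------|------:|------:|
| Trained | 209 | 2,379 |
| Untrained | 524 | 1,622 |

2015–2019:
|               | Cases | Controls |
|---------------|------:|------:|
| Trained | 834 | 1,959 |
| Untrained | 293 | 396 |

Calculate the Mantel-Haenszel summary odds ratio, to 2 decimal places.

0.39

OR_MH = Σ(aᵢdᵢ/nᵢ) / Σ(bᵢcᵢ/nᵢ), where nᵢ is the stratum total.
Stratum 1 (2010–2014): n = 4734; a·d/n = 209·1622/4734 = 71.6092; b·c/n = 2379·524/4734 = 263.3283
Stratum 2 (2015–2019): n = 3482; a·d/n = 834·396/3482 = 94.8489; b·c/n = 1959·293/3482 = 164.8441
OR_MH = (71.6092 + 94.8489) / (263.3283 + 164.8441) = 166.4581 / 428.1723 = 0.38876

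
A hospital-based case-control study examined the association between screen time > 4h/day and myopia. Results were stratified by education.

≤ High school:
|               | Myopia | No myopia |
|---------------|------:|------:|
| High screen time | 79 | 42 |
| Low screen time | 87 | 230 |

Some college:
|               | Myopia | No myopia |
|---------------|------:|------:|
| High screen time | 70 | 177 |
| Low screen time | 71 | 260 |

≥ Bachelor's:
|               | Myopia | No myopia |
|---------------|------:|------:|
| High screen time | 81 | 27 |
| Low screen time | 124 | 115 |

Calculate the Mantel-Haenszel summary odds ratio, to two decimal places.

2.51

OR_MH = Σ(aᵢdᵢ/nᵢ) / Σ(bᵢcᵢ/nᵢ), where nᵢ is the stratum total.
Stratum 1 (≤ High school): n = 438; a·d/n = 79·230/438 = 41.4840; b·c/n = 42·87/438 = 8.3425
Stratum 2 (Some college): n = 578; a·d/n = 70·260/578 = 31.4879; b·c/n = 177·71/578 = 21.7422
Stratum 3 (≥ Bachelor's): n = 347; a·d/n = 81·115/347 = 26.8444; b·c/n = 27·124/347 = 9.6484
OR_MH = (41.4840 + 31.4879 + 26.8444) / (8.3425 + 21.7422 + 9.6484) = 99.8163 / 39.7331 = 2.51217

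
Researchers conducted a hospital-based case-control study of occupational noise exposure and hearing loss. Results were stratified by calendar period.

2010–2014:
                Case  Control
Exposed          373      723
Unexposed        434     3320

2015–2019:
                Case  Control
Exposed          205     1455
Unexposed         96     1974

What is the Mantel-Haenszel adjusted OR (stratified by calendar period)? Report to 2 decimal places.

OR_MH = Σ(aᵢdᵢ/nᵢ) / Σ(bᵢcᵢ/nᵢ), where nᵢ is the stratum total.
Stratum 1 (2010–2014): n = 4850; a·d/n = 373·3320/4850 = 255.3320; b·c/n = 723·434/4850 = 64.6973
Stratum 2 (2015–2019): n = 3730; a·d/n = 205·1974/3730 = 108.4906; b·c/n = 1455·96/3730 = 37.4477
OR_MH = (255.3320 + 108.4906) / (64.6973 + 37.4477) = 363.8226 / 102.1450 = 3.56182

3.56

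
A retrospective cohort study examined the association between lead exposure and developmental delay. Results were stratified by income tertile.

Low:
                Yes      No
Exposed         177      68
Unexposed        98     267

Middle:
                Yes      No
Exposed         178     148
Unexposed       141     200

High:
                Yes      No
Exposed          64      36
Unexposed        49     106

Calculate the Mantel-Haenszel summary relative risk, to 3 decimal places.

RR_MH = Σ(aᵢ·n₀ᵢ/nᵢ) / Σ(cᵢ·n₁ᵢ/nᵢ), with n₁ᵢ = aᵢ+bᵢ (exposed), n₀ᵢ = cᵢ+dᵢ (unexposed), nᵢ = n₁ᵢ+n₀ᵢ.
Stratum 1 (Low): n₁ = 245, n₀ = 365, n = 610; a·n₀/n = 177·365/610 = 105.9098; c·n₁/n = 98·245/610 = 39.3607
Stratum 2 (Middle): n₁ = 326, n₀ = 341, n = 667; a·n₀/n = 178·341/667 = 91.0015; c·n₁/n = 141·326/667 = 68.9145
Stratum 3 (High): n₁ = 100, n₀ = 155, n = 255; a·n₀/n = 64·155/255 = 38.9020; c·n₁/n = 49·100/255 = 19.2157
RR_MH = (105.9098 + 91.0015 + 38.9020) / (39.3607 + 68.9145 + 19.2157) = 235.8133 / 127.4909 = 1.84965

1.850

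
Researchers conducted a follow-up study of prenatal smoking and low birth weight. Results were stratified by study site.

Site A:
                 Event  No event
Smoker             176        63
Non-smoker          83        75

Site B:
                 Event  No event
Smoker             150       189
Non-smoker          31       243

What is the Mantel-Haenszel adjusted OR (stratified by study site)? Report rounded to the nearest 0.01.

4.08

OR_MH = Σ(aᵢdᵢ/nᵢ) / Σ(bᵢcᵢ/nᵢ), where nᵢ is the stratum total.
Stratum 1 (Site A): n = 397; a·d/n = 176·75/397 = 33.2494; b·c/n = 63·83/397 = 13.1713
Stratum 2 (Site B): n = 613; a·d/n = 150·243/613 = 59.4617; b·c/n = 189·31/613 = 9.5579
OR_MH = (33.2494 + 59.4617) / (13.1713 + 9.5579) = 92.7110 / 22.7292 = 4.07894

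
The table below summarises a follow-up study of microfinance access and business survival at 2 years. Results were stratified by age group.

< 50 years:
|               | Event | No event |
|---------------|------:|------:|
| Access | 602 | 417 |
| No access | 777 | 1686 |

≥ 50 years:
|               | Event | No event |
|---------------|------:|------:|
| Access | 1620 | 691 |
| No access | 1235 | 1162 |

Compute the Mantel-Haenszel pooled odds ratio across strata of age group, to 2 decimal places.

OR_MH = Σ(aᵢdᵢ/nᵢ) / Σ(bᵢcᵢ/nᵢ), where nᵢ is the stratum total.
Stratum 1 (< 50 years): n = 3482; a·d/n = 602·1686/3482 = 291.4911; b·c/n = 417·777/3482 = 93.0526
Stratum 2 (≥ 50 years): n = 4708; a·d/n = 1620·1162/4708 = 399.8386; b·c/n = 691·1235/4708 = 181.2627
OR_MH = (291.4911 + 399.8386) / (93.0526 + 181.2627) = 691.3297 / 274.3153 = 2.52020

2.52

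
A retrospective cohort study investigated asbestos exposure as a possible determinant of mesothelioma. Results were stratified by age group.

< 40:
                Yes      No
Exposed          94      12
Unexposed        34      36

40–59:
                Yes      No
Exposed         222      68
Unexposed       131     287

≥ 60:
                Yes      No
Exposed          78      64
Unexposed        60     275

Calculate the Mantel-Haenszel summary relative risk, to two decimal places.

RR_MH = Σ(aᵢ·n₀ᵢ/nᵢ) / Σ(cᵢ·n₁ᵢ/nᵢ), with n₁ᵢ = aᵢ+bᵢ (exposed), n₀ᵢ = cᵢ+dᵢ (unexposed), nᵢ = n₁ᵢ+n₀ᵢ.
Stratum 1 (< 40): n₁ = 106, n₀ = 70, n = 176; a·n₀/n = 94·70/176 = 37.3864; c·n₁/n = 34·106/176 = 20.4773
Stratum 2 (40–59): n₁ = 290, n₀ = 418, n = 708; a·n₀/n = 222·418/708 = 131.0678; c·n₁/n = 131·290/708 = 53.6582
Stratum 3 (≥ 60): n₁ = 142, n₀ = 335, n = 477; a·n₀/n = 78·335/477 = 54.7799; c·n₁/n = 60·142/477 = 17.8616
RR_MH = (37.3864 + 131.0678 + 54.7799) / (20.4773 + 53.6582 + 17.8616) = 223.2340 / 91.9971 = 2.42653

2.43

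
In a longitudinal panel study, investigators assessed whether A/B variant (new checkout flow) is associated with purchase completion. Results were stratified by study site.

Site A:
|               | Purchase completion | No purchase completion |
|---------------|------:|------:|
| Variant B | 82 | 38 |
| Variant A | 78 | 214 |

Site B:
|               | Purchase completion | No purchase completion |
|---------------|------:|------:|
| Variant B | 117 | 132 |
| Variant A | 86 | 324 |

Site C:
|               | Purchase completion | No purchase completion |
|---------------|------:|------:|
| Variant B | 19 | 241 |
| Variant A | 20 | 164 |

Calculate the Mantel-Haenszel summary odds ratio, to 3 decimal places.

OR_MH = Σ(aᵢdᵢ/nᵢ) / Σ(bᵢcᵢ/nᵢ), where nᵢ is the stratum total.
Stratum 1 (Site A): n = 412; a·d/n = 82·214/412 = 42.5922; b·c/n = 38·78/412 = 7.1942
Stratum 2 (Site B): n = 659; a·d/n = 117·324/659 = 57.5235; b·c/n = 132·86/659 = 17.2261
Stratum 3 (Site C): n = 444; a·d/n = 19·164/444 = 7.0180; b·c/n = 241·20/444 = 10.8559
OR_MH = (42.5922 + 57.5235 + 7.0180) / (7.1942 + 17.2261 + 10.8559) = 107.1338 / 35.2761 = 3.03700

3.037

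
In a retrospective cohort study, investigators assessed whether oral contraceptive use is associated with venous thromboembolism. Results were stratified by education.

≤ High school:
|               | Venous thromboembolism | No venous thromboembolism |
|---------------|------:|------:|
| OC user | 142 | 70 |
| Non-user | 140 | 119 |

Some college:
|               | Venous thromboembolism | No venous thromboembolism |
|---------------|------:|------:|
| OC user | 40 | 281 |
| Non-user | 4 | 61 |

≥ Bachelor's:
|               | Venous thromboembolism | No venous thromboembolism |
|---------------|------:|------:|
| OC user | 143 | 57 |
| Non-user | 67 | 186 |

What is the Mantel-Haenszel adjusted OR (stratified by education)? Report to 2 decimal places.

OR_MH = Σ(aᵢdᵢ/nᵢ) / Σ(bᵢcᵢ/nᵢ), where nᵢ is the stratum total.
Stratum 1 (≤ High school): n = 471; a·d/n = 142·119/471 = 35.8769; b·c/n = 70·140/471 = 20.8068
Stratum 2 (Some college): n = 386; a·d/n = 40·61/386 = 6.3212; b·c/n = 281·4/386 = 2.9119
Stratum 3 (≥ Bachelor's): n = 453; a·d/n = 143·186/453 = 58.7152; b·c/n = 57·67/453 = 8.4305
OR_MH = (35.8769 + 6.3212 + 58.7152) / (20.8068 + 2.9119 + 8.4305) = 100.9133 / 32.1492 = 3.13891

3.14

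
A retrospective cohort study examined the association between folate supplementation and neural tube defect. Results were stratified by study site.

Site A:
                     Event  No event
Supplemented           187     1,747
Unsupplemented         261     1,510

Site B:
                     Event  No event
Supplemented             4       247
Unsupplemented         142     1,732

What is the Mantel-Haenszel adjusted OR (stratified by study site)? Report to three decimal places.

0.569

OR_MH = Σ(aᵢdᵢ/nᵢ) / Σ(bᵢcᵢ/nᵢ), where nᵢ is the stratum total.
Stratum 1 (Site A): n = 3705; a·d/n = 187·1510/3705 = 76.2132; b·c/n = 1747·261/3705 = 123.0680
Stratum 2 (Site B): n = 2125; a·d/n = 4·1732/2125 = 3.2602; b·c/n = 247·142/2125 = 16.5054
OR_MH = (76.2132 + 3.2602) / (123.0680 + 16.5054) = 79.4735 / 139.5734 = 0.56940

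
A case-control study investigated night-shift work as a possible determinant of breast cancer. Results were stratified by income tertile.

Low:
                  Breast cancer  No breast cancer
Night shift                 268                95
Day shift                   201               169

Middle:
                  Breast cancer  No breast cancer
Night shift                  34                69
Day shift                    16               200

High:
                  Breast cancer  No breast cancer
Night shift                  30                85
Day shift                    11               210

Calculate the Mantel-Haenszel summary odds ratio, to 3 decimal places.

OR_MH = Σ(aᵢdᵢ/nᵢ) / Σ(bᵢcᵢ/nᵢ), where nᵢ is the stratum total.
Stratum 1 (Low): n = 733; a·d/n = 268·169/733 = 61.7899; b·c/n = 95·201/733 = 26.0505
Stratum 2 (Middle): n = 319; a·d/n = 34·200/319 = 21.3166; b·c/n = 69·16/319 = 3.4608
Stratum 3 (High): n = 336; a·d/n = 30·210/336 = 18.7500; b·c/n = 85·11/336 = 2.7827
OR_MH = (61.7899 + 21.3166 + 18.7500) / (26.0505 + 3.4608 + 2.7827) = 101.8565 / 32.2940 = 3.15404

3.154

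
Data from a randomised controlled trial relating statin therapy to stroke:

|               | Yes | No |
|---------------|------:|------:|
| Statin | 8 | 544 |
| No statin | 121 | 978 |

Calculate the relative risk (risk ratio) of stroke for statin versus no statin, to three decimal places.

Cells: a = 8, b = 544, c = 121, d = 978.
Risk in exposed = 8/552 = 0.01449; risk in unexposed = 121/1099 = 0.11010.
RR = 0.01449 / 0.11010 = 0.13163
The risk is 87% lower among the exposed than among the unexposed.

0.132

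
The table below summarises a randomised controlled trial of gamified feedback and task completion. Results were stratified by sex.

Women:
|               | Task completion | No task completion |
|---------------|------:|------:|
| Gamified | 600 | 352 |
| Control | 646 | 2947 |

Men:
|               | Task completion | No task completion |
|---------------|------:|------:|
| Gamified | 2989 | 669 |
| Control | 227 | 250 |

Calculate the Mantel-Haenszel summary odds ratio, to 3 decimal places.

6.567

OR_MH = Σ(aᵢdᵢ/nᵢ) / Σ(bᵢcᵢ/nᵢ), where nᵢ is the stratum total.
Stratum 1 (Women): n = 4545; a·d/n = 600·2947/4545 = 389.0429; b·c/n = 352·646/4545 = 50.0312
Stratum 2 (Men): n = 4135; a·d/n = 2989·250/4135 = 180.7134; b·c/n = 669·227/4135 = 36.7262
OR_MH = (389.0429 + 180.7134) / (50.0312 + 36.7262) = 569.7563 / 86.7575 = 6.56723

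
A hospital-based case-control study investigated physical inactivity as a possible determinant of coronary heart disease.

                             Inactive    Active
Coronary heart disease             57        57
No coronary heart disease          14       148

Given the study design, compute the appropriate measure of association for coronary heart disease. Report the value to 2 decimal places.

Reading the table with exposure as columns: a = 57 (Inactive, case), b = 14 (Inactive, non-case), c = 57 (Active, case), d = 148.
This is a hospital-based case-control study: participants were sampled on outcome status, so risks in the source population cannot be estimated directly — relative risk is not valid here. The odds ratio is the appropriate measure.
OR = (a·d)/(b·c) = (57 × 148) / (14 × 57) = 8436 / 798 = 10.57143

10.57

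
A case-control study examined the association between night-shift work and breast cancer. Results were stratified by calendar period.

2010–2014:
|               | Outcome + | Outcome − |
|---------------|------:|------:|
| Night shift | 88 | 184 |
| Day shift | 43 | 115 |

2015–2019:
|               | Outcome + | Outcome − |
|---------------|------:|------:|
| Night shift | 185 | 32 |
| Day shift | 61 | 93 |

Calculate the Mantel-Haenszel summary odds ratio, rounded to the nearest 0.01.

OR_MH = Σ(aᵢdᵢ/nᵢ) / Σ(bᵢcᵢ/nᵢ), where nᵢ is the stratum total.
Stratum 1 (2010–2014): n = 430; a·d/n = 88·115/430 = 23.5349; b·c/n = 184·43/430 = 18.4000
Stratum 2 (2015–2019): n = 371; a·d/n = 185·93/371 = 46.3747; b·c/n = 32·61/371 = 5.2615
OR_MH = (23.5349 + 46.3747) / (18.4000 + 5.2615) = 69.9095 / 23.6615 = 2.95458

2.95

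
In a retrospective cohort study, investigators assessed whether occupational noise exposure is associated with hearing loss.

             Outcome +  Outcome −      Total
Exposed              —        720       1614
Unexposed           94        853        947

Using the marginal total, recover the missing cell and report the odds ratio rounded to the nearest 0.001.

The missing cell is in the exposed row: 1614 − 720 = 894.
So a = 894, b = 720, c = 94, d = 853.
OR = (a·d)/(b·c) = (894 × 853) / (720 × 94) = 762582 / 67680 = 11.26746

11.267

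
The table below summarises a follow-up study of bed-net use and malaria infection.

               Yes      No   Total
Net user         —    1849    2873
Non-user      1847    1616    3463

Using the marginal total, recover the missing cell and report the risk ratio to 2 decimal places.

The missing cell is in the exposed row: 2873 − 1849 = 1024.
So a = 1024, b = 1849, c = 1847, d = 1616.
RR = [a/(a+b)] / [c/(c+d)] = (1024/2873) / (1847/3463) = 0.35642/0.53335 = 0.66827

0.67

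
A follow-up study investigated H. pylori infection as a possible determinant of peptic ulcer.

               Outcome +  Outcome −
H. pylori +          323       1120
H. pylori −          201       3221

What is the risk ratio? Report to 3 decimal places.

3.811

Cells: a = 323, b = 1120, c = 201, d = 3221.
Risk in exposed = 323/1443 = 0.22384; risk in unexposed = 201/3422 = 0.05874.
RR = 0.22384 / 0.05874 = 3.81083
The risk among the exposed is 3.81 times that among the unexposed.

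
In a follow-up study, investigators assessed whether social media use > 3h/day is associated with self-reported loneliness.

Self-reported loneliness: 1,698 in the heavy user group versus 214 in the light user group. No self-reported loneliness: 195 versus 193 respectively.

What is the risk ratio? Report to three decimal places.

1.706

From the description: a = 1698, b = 195, c = 214, d = 193.
Risk in exposed = 1698/1893 = 0.89699; risk in unexposed = 214/407 = 0.52580.
RR = 0.89699 / 0.52580 = 1.70596
The risk among the exposed is 1.71 times that among the unexposed.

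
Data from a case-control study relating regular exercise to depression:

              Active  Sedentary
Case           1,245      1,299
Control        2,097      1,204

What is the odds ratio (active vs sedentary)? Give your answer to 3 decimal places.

Reading the table with exposure as columns: a = 1245 (Active, case), b = 2097 (Active, non-case), c = 1299 (Sedentary, case), d = 1204.
OR = (a·d)/(b·c) = (1245 × 1204) / (2097 × 1299) = 1498980 / 2724003 = 0.55029
Exposure is associated with lower odds of depression (OR = 0.55 < 1).

0.550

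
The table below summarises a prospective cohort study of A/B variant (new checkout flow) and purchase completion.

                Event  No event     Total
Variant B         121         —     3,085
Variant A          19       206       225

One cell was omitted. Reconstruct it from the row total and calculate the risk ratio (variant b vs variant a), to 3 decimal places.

The missing cell is in the exposed row: 3085 − 121 = 2964.
So a = 121, b = 2964, c = 19, d = 206.
RR = [a/(a+b)] / [c/(c+d)] = (121/3085) / (19/225) = 0.03922/0.08444 = 0.46447

0.464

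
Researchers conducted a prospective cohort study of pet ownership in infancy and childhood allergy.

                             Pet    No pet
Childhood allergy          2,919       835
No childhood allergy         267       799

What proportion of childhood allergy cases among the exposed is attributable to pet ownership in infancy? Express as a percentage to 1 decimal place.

Reading the table with exposure as columns: a = 2919 (Pet, case), b = 267 (Pet, non-case), c = 835 (No pet, case), d = 799.
Risk in exposed = 2919/3186 = 0.91620; risk in unexposed = 835/1634 = 0.51102.
RR = 0.91620/0.51102 = 1.79289
AR% = (RR − 1)/RR × 100 = (1.79289 − 1)/1.79289 × 100 = 44.2242%

44.2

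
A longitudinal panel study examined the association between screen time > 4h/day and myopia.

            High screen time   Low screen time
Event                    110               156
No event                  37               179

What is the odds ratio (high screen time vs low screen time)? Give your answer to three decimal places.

3.411

Reading the table with exposure as columns: a = 110 (High screen time, case), b = 37 (High screen time, non-case), c = 156 (Low screen time, case), d = 179.
OR = (a·d)/(b·c) = (110 × 179) / (37 × 156) = 19690 / 5772 = 3.41130
The odds of myopia are about 3.41 times as high in the high screen time group.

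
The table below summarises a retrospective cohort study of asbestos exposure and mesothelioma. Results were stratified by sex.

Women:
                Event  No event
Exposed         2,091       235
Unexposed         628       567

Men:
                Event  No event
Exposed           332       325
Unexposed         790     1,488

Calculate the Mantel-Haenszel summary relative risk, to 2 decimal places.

1.63

RR_MH = Σ(aᵢ·n₀ᵢ/nᵢ) / Σ(cᵢ·n₁ᵢ/nᵢ), with n₁ᵢ = aᵢ+bᵢ (exposed), n₀ᵢ = cᵢ+dᵢ (unexposed), nᵢ = n₁ᵢ+n₀ᵢ.
Stratum 1 (Women): n₁ = 2326, n₀ = 1195, n = 3521; a·n₀/n = 2091·1195/3521 = 709.6691; c·n₁/n = 628·2326/3521 = 414.8617
Stratum 2 (Men): n₁ = 657, n₀ = 2278, n = 2935; a·n₀/n = 332·2278/2935 = 257.6818; c·n₁/n = 790·657/2935 = 176.8416
RR_MH = (709.6691 + 257.6818) / (414.8617 + 176.8416) = 967.3509 / 591.7033 = 1.63486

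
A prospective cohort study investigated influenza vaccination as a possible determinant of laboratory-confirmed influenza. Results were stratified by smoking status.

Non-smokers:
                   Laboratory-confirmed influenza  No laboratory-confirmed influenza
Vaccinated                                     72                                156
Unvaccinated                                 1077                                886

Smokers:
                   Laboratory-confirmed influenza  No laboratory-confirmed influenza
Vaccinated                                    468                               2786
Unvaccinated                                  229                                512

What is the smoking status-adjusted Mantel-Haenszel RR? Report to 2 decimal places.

RR_MH = Σ(aᵢ·n₀ᵢ/nᵢ) / Σ(cᵢ·n₁ᵢ/nᵢ), with n₁ᵢ = aᵢ+bᵢ (exposed), n₀ᵢ = cᵢ+dᵢ (unexposed), nᵢ = n₁ᵢ+n₀ᵢ.
Stratum 1 (Non-smokers): n₁ = 228, n₀ = 1963, n = 2191; a·n₀/n = 72·1963/2191 = 64.5075; c·n₁/n = 1077·228/2191 = 112.0749
Stratum 2 (Smokers): n₁ = 3254, n₀ = 741, n = 3995; a·n₀/n = 468·741/3995 = 86.8055; c·n₁/n = 229·3254/3995 = 186.5247
RR_MH = (64.5075 + 86.8055) / (112.0749 + 186.5247) = 151.3130 / 298.5995 = 0.50674

0.51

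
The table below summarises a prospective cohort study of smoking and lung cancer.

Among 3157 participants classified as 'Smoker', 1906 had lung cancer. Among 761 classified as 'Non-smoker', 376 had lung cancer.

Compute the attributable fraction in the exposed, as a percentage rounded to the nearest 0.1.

18.2

From the description: a = 1906, b = 1251, c = 376, d = 385.
Risk in exposed = 1906/3157 = 0.60374; risk in unexposed = 376/761 = 0.49409.
RR = 0.60374/0.49409 = 1.22193
AR% = (RR − 1)/RR × 100 = (1.22193 − 1)/1.22193 × 100 = 18.1620%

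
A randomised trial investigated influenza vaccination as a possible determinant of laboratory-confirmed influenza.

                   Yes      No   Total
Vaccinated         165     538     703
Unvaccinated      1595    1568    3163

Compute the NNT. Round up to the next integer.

4

Risk in treated group = 165/703 = 0.23471; risk in control = 1595/3163 = 0.50427.
Absolute risk reduction = 0.50427 − 0.23471 = 0.26956
NNT = 1 / ARR = 1 / 0.26956 = 3.710 → round up → 4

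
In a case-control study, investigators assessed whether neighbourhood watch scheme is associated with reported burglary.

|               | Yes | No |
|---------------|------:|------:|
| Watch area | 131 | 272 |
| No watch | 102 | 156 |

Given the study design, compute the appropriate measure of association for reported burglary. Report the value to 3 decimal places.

Cells: a = 131, b = 272, c = 102, d = 156.
This is a case-control study: participants were sampled on outcome status, so risks in the source population cannot be estimated directly — relative risk is not valid here. The odds ratio is the appropriate measure.
OR = (a·d)/(b·c) = (131 × 156) / (272 × 102) = 20436 / 27744 = 0.73659

0.737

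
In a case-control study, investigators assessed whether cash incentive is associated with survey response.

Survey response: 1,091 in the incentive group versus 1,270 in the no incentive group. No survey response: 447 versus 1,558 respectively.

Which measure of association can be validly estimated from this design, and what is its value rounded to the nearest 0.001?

From the description: a = 1091, b = 447, c = 1270, d = 1558.
This is a case-control study: participants were sampled on outcome status, so risks in the source population cannot be estimated directly — relative risk is not valid here. The odds ratio is the appropriate measure.
OR = (a·d)/(b·c) = (1091 × 1558) / (447 × 1270) = 1699778 / 567690 = 2.99420

2.994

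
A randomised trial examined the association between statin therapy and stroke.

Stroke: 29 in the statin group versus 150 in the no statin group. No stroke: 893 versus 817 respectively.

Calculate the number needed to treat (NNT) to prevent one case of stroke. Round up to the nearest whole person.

9

Risk in treated group = 29/922 = 0.03145; risk in control = 150/967 = 0.15512.
Absolute risk reduction = 0.15512 − 0.03145 = 0.12367
NNT = 1 / ARR = 1 / 0.12367 = 8.086 → round up → 9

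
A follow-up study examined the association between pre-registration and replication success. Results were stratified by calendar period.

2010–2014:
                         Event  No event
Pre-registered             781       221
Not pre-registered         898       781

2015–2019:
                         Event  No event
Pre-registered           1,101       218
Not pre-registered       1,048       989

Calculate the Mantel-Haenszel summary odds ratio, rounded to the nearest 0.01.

3.88

OR_MH = Σ(aᵢdᵢ/nᵢ) / Σ(bᵢcᵢ/nᵢ), where nᵢ is the stratum total.
Stratum 1 (2010–2014): n = 2681; a·d/n = 781·781/2681 = 227.5125; b·c/n = 221·898/2681 = 74.0239
Stratum 2 (2015–2019): n = 3356; a·d/n = 1101·989/3356 = 324.4604; b·c/n = 218·1048/3356 = 68.0763
OR_MH = (227.5125 + 324.4604) / (74.0239 + 68.0763) = 551.9729 / 142.1002 = 3.88439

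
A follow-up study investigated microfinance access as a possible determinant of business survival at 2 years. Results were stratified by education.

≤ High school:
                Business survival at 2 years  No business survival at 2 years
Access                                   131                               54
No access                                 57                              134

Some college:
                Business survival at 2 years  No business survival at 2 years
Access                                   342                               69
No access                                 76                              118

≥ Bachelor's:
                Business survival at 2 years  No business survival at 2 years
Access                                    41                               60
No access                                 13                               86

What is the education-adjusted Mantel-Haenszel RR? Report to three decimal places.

RR_MH = Σ(aᵢ·n₀ᵢ/nᵢ) / Σ(cᵢ·n₁ᵢ/nᵢ), with n₁ᵢ = aᵢ+bᵢ (exposed), n₀ᵢ = cᵢ+dᵢ (unexposed), nᵢ = n₁ᵢ+n₀ᵢ.
Stratum 1 (≤ High school): n₁ = 185, n₀ = 191, n = 376; a·n₀/n = 131·191/376 = 66.5452; c·n₁/n = 57·185/376 = 28.0452
Stratum 2 (Some college): n₁ = 411, n₀ = 194, n = 605; a·n₀/n = 342·194/605 = 109.6661; c·n₁/n = 76·411/605 = 51.6298
Stratum 3 (≥ Bachelor's): n₁ = 101, n₀ = 99, n = 200; a·n₀/n = 41·99/200 = 20.2950; c·n₁/n = 13·101/200 = 6.5650
RR_MH = (66.5452 + 109.6661 + 20.2950) / (28.0452 + 51.6298 + 6.5650) = 196.5063 / 86.2400 = 2.27860

2.279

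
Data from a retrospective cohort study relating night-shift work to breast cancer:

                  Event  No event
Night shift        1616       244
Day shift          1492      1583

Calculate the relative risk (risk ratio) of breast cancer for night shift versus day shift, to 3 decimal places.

1.791

Cells: a = 1616, b = 244, c = 1492, d = 1583.
Risk in exposed = 1616/1860 = 0.86882; risk in unexposed = 1492/3075 = 0.48520.
RR = 0.86882 / 0.48520 = 1.79063
The risk among the exposed is 1.79 times that among the unexposed.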